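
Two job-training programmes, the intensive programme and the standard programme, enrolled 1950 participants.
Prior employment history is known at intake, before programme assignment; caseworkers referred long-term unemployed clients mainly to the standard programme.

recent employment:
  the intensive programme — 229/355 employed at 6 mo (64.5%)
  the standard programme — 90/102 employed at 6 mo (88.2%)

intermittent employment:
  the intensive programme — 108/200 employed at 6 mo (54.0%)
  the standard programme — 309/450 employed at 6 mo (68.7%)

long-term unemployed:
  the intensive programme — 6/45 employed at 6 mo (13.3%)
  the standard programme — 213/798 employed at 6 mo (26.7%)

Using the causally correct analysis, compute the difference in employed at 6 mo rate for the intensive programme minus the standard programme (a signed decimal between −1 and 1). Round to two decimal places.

Within every prior employment history level the standard programme has the higher rate, yet pooled the intensive programme does — Simpson's reversal.
Prior employment history is set before the programme has any effect — it is not caused by the programme — and it independently drives the outcome. That makes it a confounder, so the causal comparison is within prior employment history levels.
Adjusting over the population distribution of prior employment history: 0.234·(0.645−0.882) + 0.333·(0.540−0.687) + 0.432·(0.133−0.267) = -0.162.

-0.16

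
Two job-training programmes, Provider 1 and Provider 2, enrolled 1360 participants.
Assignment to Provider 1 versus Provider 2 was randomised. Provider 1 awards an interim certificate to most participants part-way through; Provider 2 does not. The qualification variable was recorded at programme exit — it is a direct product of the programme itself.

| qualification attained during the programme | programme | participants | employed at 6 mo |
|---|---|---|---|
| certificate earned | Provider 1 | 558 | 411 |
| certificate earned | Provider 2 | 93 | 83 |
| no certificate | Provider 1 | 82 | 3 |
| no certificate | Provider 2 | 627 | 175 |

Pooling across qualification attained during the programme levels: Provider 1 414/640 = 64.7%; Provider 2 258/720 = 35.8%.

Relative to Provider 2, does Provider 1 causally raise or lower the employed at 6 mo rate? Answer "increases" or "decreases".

increases

Qualification attained during the programme lies on the pathway programme → qualification attained during the programme → outcome, so adjusting for it blocks the indirect effect. For the total causal effect of programme, use the unadjusted pooled rates.
Pooled: Provider 1 64.7% vs Provider 2 35.8%; Provider 1 is higher overall.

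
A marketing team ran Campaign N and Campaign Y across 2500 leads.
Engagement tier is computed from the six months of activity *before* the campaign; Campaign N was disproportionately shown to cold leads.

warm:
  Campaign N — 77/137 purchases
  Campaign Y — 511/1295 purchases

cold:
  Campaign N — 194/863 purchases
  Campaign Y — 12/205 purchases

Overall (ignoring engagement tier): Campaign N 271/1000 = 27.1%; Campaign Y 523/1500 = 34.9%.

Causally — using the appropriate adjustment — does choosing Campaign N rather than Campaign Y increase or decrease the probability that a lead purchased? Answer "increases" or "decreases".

increases

Campaign N is higher inside every engagement tier stratum but Campaign Y is higher in aggregate. Whether to stratify depends on how engagement tier relates to the campaign.
Engagement tier differs across campaigns for reasons unrelated to any effect of the campaign itself, and it separately predicts the outcome — a classic confounder. We must compare within engagement tier levels.
Within each level — warm: 56.2% vs 39.5%; cold: 22.5% vs 5.9% — Campaign N is higher every time.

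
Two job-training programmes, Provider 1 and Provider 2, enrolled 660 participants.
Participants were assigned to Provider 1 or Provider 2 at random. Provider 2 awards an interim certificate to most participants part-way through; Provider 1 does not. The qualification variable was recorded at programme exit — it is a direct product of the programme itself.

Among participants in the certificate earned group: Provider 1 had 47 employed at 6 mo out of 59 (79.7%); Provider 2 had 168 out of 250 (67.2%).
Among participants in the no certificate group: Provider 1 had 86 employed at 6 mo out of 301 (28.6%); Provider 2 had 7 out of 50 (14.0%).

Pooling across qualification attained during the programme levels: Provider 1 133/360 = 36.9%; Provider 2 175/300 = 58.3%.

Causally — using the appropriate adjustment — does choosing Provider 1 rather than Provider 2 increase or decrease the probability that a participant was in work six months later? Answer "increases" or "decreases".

decreases

Stratifying would compare programmes among participants the programmes themselves sorted into qualification attained during the programme groups — a form of selection on an intermediate. The unconditioned pooled rates give the total causal effect.
Pooled: Provider 1 36.9% vs Provider 2 58.3%; Provider 2 is higher overall.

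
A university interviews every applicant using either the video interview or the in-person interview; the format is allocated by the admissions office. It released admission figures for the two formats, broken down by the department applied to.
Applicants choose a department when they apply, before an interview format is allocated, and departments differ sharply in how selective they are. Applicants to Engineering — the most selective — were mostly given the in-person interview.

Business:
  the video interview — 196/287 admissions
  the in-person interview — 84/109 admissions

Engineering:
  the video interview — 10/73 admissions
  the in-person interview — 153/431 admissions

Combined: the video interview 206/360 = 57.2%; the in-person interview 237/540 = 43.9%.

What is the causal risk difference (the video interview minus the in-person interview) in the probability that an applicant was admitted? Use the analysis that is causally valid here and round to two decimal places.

The stratified and pooled comparisons disagree (the in-person interview wins within each department; the video interview wins overall), so the answer turns on the causal role of department.
Since department is a pre-existing factor (not a product of the interview format) and it affects the outcome on its own, it is a confounder. The stratified rates, not the pooled rate, identify the causal effect.
Adjusting over the population distribution of department: 0.440·(0.683−0.771) + 0.560·(0.137−0.355) = -0.161.

-0.16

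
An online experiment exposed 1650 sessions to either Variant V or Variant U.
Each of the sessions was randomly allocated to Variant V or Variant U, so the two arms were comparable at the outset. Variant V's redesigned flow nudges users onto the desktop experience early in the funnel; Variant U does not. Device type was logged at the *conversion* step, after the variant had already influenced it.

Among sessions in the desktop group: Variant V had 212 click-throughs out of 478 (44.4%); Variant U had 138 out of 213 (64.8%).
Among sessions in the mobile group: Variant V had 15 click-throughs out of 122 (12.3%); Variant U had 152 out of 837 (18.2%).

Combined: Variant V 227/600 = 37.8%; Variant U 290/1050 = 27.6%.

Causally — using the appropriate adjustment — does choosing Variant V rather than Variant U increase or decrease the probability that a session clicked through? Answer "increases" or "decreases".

increases

Because the variant influences device type, device type is a post-treatment mediator, not a confounder. Stratifying on it would bias the estimate; the causal effect is the crude pooled difference.
Pooled: Variant V 37.8% vs Variant U 27.6%; Variant V is higher overall.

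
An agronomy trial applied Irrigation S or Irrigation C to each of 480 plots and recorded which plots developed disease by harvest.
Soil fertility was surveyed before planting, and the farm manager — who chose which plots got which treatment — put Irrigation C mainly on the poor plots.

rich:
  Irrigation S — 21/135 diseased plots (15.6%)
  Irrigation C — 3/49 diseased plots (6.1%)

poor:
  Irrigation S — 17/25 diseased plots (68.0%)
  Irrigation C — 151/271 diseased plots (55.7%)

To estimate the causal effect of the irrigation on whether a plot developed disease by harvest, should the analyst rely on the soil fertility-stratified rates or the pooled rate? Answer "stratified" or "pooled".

stratified

Soil fertility satisfies the back-door criterion: it is not a descendant of the irrigation, and it blocks the spurious path from irrigation to outcome. Adjusting for it (i.e., using the within-soil fertility rates) gives the causal effect.
Within each level — rich: 15.6% vs 6.1%; poor: 68.0% vs 55.7% — Irrigation C is lower every time.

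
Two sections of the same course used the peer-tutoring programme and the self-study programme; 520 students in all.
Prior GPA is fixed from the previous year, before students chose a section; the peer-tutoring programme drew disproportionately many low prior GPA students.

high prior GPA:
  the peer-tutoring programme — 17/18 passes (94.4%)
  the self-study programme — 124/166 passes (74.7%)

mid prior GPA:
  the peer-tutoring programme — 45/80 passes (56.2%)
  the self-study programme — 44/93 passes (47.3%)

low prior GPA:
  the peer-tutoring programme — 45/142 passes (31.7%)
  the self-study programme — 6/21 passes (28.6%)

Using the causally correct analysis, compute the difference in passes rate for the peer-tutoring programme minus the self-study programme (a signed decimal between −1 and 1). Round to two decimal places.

the peer-tutoring programme is higher inside every prior GPA band stratum but the self-study programme is higher in aggregate. Whether to stratify depends on how prior GPA band relates to the teaching method.
Since prior GPA band is a pre-existing factor (not a product of the teaching method) and it affects the outcome on its own, it is a confounder. The stratified rates, not the pooled rate, identify the causal effect.
Adjusting over the population distribution of prior GPA band: 0.354·(0.944−0.747) + 0.333·(0.562−0.473) + 0.313·(0.317−0.286) = +0.109.

+0.11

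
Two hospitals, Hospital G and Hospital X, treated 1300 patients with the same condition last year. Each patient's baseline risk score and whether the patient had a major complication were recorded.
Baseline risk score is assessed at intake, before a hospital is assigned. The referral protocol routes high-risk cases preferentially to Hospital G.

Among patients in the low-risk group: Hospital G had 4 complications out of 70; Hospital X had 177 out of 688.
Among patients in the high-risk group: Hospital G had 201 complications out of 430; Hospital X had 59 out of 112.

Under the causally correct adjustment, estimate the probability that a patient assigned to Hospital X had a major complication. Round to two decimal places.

0.37

Since baseline risk score is a pre-existing factor (not a product of the hospital) and it affects the outcome on its own, it is a confounder. The stratified rates, not the pooled rate, identify the causal effect.
Standardising Hospital X to the population baseline risk score mix: 0.583·177/688 + 0.417·59/112 = 0.370.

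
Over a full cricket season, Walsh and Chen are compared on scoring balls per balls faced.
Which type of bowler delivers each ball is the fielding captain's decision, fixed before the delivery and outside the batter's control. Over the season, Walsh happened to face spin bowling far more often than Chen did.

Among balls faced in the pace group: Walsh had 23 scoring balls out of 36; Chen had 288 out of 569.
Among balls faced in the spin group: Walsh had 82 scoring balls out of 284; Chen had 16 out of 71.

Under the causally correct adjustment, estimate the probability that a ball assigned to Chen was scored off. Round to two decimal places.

0.40

The imbalance in bowling type arose from how balls faced were allocated, not from anything the player did; and bowling type independently affects the outcome. The pooled gap is confounded — condition on bowling type.
Standardising Chen to the population bowling type mix: 0.630·288/569 + 0.370·16/71 = 0.402.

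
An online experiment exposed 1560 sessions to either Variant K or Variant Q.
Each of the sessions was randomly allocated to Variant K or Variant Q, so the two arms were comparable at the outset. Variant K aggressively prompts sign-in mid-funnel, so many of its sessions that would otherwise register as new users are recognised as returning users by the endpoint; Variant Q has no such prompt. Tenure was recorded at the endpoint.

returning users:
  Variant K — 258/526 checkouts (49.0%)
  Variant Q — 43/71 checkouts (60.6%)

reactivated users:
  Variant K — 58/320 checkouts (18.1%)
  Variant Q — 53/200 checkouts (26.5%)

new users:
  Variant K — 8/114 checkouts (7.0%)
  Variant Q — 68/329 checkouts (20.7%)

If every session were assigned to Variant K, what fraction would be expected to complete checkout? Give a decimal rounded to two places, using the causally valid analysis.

The distribution of user tenure is itself part of what the variant does — it is an intermediate outcome. Holding it fixed would remove that part of the effect; the total effect is the pooled difference.
So P(outcome | do(Variant K)) is just the pooled rate for Variant K: 324/960 = 0.338.

0.34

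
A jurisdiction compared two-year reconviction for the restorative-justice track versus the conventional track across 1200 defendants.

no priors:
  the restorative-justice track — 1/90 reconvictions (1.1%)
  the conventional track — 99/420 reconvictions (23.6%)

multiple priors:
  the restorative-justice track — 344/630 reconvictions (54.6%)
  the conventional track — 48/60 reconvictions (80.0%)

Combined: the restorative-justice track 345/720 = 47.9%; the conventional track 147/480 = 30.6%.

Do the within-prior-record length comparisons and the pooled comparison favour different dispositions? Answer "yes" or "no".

Within each prior-record length level (no priors 1.1% vs 23.6%; multiple priors 54.6% vs 80.0%), the restorative-justice track has the lower rate every time. Pooled: 47.9% vs 30.6% — the conventional track has the lower rate overall. The two comparisons disagree.

yes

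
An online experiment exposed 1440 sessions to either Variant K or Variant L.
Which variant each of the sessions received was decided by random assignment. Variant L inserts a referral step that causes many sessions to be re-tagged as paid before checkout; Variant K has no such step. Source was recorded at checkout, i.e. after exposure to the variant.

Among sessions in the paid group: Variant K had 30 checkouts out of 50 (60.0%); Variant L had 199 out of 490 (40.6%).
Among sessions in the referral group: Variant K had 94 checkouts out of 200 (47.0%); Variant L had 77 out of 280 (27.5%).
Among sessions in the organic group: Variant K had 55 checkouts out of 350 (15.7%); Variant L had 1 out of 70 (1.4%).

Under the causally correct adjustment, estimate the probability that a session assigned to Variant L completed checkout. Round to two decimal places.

The traffic source-specific comparison favours Variant K throughout, but the pooled figures favour Variant L. The question is whether to condition on traffic source.
Because the variant influences traffic source, traffic source is a post-treatment mediator, not a confounder. Stratifying on it would bias the estimate; the causal effect is the crude pooled difference.
So P(outcome | do(Variant L)) is just the pooled rate for Variant L: 277/840 = 0.330.

0.33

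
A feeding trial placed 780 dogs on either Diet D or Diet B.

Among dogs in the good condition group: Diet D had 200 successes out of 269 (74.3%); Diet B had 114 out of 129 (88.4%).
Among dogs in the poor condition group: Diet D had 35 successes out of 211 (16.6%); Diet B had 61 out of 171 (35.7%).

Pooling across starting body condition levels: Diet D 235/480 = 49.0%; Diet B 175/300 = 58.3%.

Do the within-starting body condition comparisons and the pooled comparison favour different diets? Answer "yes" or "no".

Within each starting body condition level (good condition 74.3% vs 88.4%; poor condition 16.6% vs 35.7%), Diet B has the higher rate every time. Pooled: 49.0% vs 58.3% — Diet B has the higher rate overall. They agree.

no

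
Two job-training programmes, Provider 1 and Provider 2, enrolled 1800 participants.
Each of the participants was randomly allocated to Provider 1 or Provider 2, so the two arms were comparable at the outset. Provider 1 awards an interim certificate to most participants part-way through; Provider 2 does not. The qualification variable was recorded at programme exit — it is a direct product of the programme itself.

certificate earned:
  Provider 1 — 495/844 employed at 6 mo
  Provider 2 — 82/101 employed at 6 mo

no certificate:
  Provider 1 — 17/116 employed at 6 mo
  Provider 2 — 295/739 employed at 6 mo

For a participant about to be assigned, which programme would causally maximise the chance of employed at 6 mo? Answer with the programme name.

Provider 1

Provider 2 is higher inside every qualification attained during the programme stratum but Provider 1 is higher in aggregate. Whether to stratify depends on how qualification attained during the programme relates to the programme.
Qualification attained during the programme is downstream of the programme. One should not condition on a consequence of treatment, so the overall rates are the right comparison.
Pooled: Provider 1 53.3% vs Provider 2 44.9%; Provider 1 is higher overall.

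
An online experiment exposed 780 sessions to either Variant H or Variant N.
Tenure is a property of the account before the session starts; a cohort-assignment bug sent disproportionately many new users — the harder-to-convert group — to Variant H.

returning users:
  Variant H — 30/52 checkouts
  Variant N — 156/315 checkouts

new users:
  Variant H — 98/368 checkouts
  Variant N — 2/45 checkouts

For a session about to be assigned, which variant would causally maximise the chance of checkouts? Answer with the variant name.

Variant H is higher inside every user tenure stratum but Variant N is higher in aggregate. Whether to stratify depends on how user tenure relates to the variant.
User tenure differs across variants for reasons unrelated to any effect of the variant itself, and it separately predicts the outcome — a classic confounder. We must compare within user tenure levels.
Within each level — returning users: 57.7% vs 49.5%; new users: 26.6% vs 4.4% — Variant H is higher every time.

Variant H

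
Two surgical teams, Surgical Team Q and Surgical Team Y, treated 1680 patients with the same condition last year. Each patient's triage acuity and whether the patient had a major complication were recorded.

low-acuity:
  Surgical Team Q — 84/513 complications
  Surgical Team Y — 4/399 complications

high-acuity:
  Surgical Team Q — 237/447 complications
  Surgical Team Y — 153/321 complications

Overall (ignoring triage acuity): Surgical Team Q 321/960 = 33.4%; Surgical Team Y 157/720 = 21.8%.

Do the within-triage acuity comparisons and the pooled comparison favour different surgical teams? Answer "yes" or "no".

Within each triage acuity level (low-acuity 16.4% vs 1.0%; high-acuity 53.0% vs 47.7%), Surgical Team Y has the lower rate every time. Pooled: 33.4% vs 21.8% — Surgical Team Y has the lower rate overall. They agree.

no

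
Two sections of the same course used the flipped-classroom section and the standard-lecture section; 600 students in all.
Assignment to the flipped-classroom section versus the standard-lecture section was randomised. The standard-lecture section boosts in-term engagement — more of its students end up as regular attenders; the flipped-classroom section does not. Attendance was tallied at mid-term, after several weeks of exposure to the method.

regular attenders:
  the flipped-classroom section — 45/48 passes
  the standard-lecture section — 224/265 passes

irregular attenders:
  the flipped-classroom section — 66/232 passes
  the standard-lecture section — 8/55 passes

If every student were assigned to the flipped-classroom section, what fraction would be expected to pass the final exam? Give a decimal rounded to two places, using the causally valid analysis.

Within every mid-term attendance level the flipped-classroom section has the higher rate, yet pooled the standard-lecture section does — Simpson's reversal.
Mid-term attendance is downstream of the teaching method. One should not condition on a consequence of treatment, so the overall rates are the right comparison.
So P(outcome | do(the flipped-classroom section)) is just the pooled rate for the flipped-classroom section: 111/280 = 0.396.

0.40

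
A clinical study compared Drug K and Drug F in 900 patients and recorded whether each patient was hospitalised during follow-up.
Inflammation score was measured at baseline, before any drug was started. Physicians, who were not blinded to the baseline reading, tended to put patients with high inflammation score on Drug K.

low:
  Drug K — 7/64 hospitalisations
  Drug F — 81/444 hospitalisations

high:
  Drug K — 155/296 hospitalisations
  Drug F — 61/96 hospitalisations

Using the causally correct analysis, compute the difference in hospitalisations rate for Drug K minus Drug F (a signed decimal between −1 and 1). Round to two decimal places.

Within every inflammation score level Drug K has the lower rate, yet pooled Drug F does — Simpson's reversal.
Nothing the drug does changes inflammation score; the imbalance is an allocation artefact. With inflammation score also predicting the outcome, the pooled figure is confounded, and the within-stratum comparison is the causal one.
Adjusting over the population distribution of inflammation score: 0.564·(0.109−0.182) + 0.436·(0.524−0.635) = -0.090.

-0.09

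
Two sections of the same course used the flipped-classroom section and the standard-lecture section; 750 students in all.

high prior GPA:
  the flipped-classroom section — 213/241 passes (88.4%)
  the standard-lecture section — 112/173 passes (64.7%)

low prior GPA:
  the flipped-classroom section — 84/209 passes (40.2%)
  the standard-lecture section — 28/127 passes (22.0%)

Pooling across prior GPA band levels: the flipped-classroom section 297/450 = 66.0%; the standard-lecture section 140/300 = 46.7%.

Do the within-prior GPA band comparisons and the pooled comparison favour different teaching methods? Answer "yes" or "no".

Within each prior GPA band level (high prior GPA 88.4% vs 64.7%; low prior GPA 40.2% vs 22.0%), the flipped-classroom section has the higher rate every time. Pooled: 66.0% vs 46.7% — the flipped-classroom section has the higher rate overall. They agree.

no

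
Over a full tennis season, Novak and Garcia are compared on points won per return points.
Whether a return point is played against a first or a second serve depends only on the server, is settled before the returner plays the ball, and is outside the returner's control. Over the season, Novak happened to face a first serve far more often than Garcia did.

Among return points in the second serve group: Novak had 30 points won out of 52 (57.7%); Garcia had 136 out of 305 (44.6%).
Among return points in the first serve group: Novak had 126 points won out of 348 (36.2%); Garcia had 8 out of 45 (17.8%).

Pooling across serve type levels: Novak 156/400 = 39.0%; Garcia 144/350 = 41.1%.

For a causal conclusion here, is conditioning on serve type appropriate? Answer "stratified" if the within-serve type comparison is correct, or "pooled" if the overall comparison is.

Serve type is set before the player has any effect — it is not caused by the player — and it independently drives the outcome. That makes it a confounder, so the causal comparison is within serve type levels.
Within each level — second serve: 57.7% vs 44.6%; first serve: 36.2% vs 17.8% — Novak is higher every time.

stratified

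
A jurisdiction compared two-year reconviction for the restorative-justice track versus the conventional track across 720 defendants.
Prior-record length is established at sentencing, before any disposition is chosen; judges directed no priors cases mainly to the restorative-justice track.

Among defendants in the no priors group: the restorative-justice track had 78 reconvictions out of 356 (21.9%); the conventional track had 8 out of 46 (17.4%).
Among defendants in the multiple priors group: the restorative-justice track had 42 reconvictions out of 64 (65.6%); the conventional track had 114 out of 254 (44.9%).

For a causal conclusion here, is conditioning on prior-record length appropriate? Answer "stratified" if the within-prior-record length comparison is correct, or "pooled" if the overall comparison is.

The stratified and pooled comparisons disagree (the conventional track wins within each prior-record length; the restorative-justice track wins overall), so the answer turns on the causal role of prior-record length.
Prior-record length satisfies the back-door criterion: it is not a descendant of the disposition, and it blocks the spurious path from disposition to outcome. Adjusting for it (i.e., using the within-prior-record length rates) gives the causal effect.
Within each level — no priors: 21.9% vs 17.4%; multiple priors: 65.6% vs 44.9% — the conventional track is lower every time.

stratified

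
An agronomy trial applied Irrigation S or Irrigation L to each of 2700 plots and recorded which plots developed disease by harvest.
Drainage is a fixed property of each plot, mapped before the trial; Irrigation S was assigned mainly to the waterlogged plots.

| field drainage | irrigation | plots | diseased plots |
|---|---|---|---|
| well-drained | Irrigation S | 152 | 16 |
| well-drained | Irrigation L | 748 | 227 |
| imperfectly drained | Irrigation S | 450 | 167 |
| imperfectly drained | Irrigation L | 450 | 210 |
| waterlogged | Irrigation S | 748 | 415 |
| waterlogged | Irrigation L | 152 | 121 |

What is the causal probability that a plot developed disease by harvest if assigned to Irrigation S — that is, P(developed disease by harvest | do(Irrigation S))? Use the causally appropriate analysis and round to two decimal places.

Since field drainage is a pre-existing factor (not a product of the irrigation) and it affects the outcome on its own, it is a confounder. The stratified rates, not the pooled rate, identify the causal effect.
Standardising Irrigation S to the population field drainage mix: 0.333·16/152 + 0.333·167/450 + 0.333·415/748 = 0.344.

0.34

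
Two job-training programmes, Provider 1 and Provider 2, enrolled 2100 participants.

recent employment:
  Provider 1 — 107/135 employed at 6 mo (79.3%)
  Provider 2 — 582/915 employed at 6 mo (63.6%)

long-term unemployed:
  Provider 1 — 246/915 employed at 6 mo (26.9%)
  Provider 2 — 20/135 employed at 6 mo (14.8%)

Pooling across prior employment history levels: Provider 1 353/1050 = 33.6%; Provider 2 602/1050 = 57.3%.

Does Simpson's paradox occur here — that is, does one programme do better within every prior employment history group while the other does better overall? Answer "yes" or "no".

Within each prior employment history level (recent employment 79.3% vs 63.6%; long-term unemployed 26.9% vs 14.8%), Provider 1 has the higher rate every time. Pooled: 33.6% vs 57.3% — Provider 2 has the higher rate overall. The two comparisons disagree.

yes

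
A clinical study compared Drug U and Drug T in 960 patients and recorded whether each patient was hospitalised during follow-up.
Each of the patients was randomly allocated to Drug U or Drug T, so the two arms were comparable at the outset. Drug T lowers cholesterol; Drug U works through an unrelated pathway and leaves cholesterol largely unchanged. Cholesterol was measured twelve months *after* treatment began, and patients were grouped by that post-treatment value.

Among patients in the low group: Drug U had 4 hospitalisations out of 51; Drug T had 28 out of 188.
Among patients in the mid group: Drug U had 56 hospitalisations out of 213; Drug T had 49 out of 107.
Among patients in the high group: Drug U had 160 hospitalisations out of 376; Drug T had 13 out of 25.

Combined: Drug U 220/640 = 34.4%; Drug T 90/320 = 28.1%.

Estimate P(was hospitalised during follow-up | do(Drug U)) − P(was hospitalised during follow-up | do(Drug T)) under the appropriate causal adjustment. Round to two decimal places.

+0.06

Because the drug influences cholesterol, cholesterol is a post-treatment mediator, not a confounder. Stratifying on it would bias the estimate; the causal effect is the crude pooled difference.
The causal difference is the pooled difference: 0.344 − 0.281 = +0.062.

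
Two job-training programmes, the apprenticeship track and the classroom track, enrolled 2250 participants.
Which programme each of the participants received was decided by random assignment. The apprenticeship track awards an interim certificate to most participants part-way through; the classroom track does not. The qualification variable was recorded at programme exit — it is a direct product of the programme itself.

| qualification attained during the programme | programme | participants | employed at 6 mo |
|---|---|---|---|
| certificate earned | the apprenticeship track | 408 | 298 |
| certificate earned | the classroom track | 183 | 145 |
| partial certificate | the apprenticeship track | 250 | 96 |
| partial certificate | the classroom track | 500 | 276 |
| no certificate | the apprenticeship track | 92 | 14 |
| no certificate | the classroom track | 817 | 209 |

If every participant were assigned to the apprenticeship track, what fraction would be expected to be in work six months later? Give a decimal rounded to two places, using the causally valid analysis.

0.54

Qualification attained during the programme here is a post-treatment variable shaped by the programme; conditioning on it would introduce bias rather than remove it. The overall comparison is the causal one.
So P(outcome | do(the apprenticeship track)) is just the pooled rate for the apprenticeship track: 408/750 = 0.544.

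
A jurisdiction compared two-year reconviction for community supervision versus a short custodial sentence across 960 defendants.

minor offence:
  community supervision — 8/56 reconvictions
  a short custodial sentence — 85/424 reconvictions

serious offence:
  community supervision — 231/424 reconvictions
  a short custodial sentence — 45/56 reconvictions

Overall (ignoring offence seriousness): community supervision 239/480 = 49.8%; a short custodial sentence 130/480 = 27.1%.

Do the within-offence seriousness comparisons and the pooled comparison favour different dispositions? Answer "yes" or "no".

yes

Within each offence seriousness level (minor offence 14.3% vs 20.0%; serious offence 54.5% vs 80.4%), community supervision has the lower rate every time. Pooled: 49.8% vs 27.1% — a short custodial sentence has the lower rate overall. The two comparisons disagree.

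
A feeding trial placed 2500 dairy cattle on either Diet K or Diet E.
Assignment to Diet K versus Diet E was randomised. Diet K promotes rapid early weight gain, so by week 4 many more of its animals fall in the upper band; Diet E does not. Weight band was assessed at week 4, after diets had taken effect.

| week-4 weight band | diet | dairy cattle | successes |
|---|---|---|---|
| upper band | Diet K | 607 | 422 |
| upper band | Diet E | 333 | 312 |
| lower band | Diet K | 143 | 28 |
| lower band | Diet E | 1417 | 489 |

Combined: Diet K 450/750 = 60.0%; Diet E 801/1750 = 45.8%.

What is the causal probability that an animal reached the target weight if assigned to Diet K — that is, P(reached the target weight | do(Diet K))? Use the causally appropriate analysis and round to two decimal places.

0.60

Within every week-4 weight band level Diet E has the higher rate, yet pooled Diet K does — Simpson's reversal.
Because the diet influences week-4 weight band, week-4 weight band is a post-treatment mediator, not a confounder. Stratifying on it would bias the estimate; the causal effect is the crude pooled difference.
So P(outcome | do(Diet K)) is just the pooled rate for Diet K: 450/750 = 0.600.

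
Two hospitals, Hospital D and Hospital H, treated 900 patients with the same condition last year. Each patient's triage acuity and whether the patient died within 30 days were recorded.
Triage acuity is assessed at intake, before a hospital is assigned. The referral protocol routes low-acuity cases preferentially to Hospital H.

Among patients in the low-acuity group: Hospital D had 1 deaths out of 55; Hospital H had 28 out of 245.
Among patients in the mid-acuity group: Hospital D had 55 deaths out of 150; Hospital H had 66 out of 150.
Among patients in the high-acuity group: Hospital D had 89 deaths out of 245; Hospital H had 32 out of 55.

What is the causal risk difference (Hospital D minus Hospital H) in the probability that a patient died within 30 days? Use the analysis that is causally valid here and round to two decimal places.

-0.13

Within every triage acuity level Hospital D has the lower rate, yet pooled Hospital H does — Simpson's reversal.
Triage acuity satisfies the back-door criterion: it is not a descendant of the hospital, and it blocks the spurious path from hospital to outcome. Adjusting for it (i.e., using the within-triage acuity rates) gives the causal effect.
Adjusting over the population distribution of triage acuity: 0.333·(0.018−0.114) + 0.333·(0.367−0.440) + 0.333·(0.363−0.582) = -0.129.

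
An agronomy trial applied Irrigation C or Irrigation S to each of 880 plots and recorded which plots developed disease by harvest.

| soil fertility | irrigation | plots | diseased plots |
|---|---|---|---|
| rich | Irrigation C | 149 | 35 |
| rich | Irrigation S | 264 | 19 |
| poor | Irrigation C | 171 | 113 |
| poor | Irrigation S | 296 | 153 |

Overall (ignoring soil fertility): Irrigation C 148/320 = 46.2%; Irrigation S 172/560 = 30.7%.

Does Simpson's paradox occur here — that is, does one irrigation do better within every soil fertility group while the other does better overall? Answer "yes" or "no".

no

Within each soil fertility level (rich 23.5% vs 7.2%; poor 66.1% vs 51.7%), Irrigation S has the lower rate every time. Pooled: 46.2% vs 30.7% — Irrigation S has the lower rate overall. They agree.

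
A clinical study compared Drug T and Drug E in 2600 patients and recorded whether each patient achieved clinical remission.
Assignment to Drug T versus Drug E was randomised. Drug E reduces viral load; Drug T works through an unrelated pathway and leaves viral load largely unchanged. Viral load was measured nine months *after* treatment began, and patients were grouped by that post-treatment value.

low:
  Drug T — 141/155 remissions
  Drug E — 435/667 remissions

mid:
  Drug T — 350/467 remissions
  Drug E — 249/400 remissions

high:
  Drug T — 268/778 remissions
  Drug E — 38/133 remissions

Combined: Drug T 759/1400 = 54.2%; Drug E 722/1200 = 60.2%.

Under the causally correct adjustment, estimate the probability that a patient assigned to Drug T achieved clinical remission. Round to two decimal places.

0.54

Viral load is downstream of the drug. One should not condition on a consequence of treatment, so the overall rates are the right comparison.
So P(outcome | do(Drug T)) is just the pooled rate for Drug T: 759/1400 = 0.542.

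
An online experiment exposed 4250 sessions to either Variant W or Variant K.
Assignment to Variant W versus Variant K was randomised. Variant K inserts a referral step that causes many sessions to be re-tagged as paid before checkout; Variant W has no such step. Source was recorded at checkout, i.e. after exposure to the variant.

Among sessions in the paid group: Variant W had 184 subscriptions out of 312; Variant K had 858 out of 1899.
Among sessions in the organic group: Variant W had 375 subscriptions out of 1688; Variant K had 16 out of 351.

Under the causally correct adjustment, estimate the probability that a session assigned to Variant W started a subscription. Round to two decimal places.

0.28

Traffic source lies on the pathway variant → traffic source → outcome, so adjusting for it blocks the indirect effect. For the total causal effect of variant, use the unadjusted pooled rates.
So P(outcome | do(Variant W)) is just the pooled rate for Variant W: 559/2000 = 0.280.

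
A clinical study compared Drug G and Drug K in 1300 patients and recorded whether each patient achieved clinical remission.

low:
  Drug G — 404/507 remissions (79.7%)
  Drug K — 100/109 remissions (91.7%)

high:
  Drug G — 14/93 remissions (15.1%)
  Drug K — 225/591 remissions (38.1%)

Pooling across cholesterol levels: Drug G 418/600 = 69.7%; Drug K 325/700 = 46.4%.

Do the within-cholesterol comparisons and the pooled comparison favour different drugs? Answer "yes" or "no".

yes

Within each cholesterol level (low 79.7% vs 91.7%; high 15.1% vs 38.1%), Drug K has the higher rate every time. Pooled: 69.7% vs 46.4% — Drug G has the higher rate overall. The two comparisons disagree.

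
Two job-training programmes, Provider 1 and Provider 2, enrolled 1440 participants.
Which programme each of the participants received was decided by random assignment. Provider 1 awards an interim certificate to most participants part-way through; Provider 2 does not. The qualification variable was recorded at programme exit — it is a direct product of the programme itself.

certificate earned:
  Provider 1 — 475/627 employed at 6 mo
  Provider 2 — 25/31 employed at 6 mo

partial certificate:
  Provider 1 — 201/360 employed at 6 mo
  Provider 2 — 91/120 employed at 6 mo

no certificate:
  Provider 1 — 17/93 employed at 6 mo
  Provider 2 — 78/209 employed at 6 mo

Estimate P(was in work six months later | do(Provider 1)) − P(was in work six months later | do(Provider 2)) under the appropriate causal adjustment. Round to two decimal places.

+0.10

Provider 2 is higher inside every qualification attained during the programme stratum but Provider 1 is higher in aggregate. Whether to stratify depends on how qualification attained during the programme relates to the programme.
Stratifying would compare programmes among participants the programmes themselves sorted into qualification attained during the programme groups — a form of selection on an intermediate. The unconditioned pooled rates give the total causal effect.
The causal difference is the pooled difference: 0.642 − 0.539 = +0.103.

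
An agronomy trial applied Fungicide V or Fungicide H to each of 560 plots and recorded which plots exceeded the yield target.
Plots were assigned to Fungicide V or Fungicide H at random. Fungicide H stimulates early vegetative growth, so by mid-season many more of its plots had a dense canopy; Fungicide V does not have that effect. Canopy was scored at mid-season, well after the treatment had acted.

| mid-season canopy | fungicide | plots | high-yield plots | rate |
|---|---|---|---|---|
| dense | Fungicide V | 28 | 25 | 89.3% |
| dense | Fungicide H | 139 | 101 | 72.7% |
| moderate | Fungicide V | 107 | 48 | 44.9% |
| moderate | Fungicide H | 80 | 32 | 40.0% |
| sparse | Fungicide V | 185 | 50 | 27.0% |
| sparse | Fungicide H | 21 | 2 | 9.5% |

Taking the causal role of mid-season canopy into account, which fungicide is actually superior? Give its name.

Fungicide H

The stratified and pooled comparisons disagree (Fungicide V wins within each mid-season canopy; Fungicide H wins overall), so the answer turns on the causal role of mid-season canopy.
The distribution of mid-season canopy is itself part of what the fungicide does — it is an intermediate outcome. Holding it fixed would remove that part of the effect; the total effect is the pooled difference.
Pooled: Fungicide V 38.4% vs Fungicide H 56.2%; Fungicide H is higher overall.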